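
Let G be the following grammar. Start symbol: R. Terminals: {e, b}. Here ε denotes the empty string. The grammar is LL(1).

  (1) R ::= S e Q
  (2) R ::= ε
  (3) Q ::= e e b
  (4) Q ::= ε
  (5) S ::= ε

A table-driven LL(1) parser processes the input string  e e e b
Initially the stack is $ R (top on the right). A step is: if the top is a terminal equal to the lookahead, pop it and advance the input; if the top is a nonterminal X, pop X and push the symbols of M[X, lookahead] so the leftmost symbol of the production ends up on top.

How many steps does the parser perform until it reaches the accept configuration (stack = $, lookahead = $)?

7

     Stack    Input      Action
  1  $ R      e e e b $  expand R ::= S e Q
  2  $ Q e S  e e e b $  expand S ::= ε
  3  $ Q e    e e e b $  match e
  4  $ Q      e e b $    expand Q ::= e e b
  5  $ b e e  e e b $    match e
  6  $ b e    e b $      match e
  7  $ b      b $        match b
Accept reached after 7 steps.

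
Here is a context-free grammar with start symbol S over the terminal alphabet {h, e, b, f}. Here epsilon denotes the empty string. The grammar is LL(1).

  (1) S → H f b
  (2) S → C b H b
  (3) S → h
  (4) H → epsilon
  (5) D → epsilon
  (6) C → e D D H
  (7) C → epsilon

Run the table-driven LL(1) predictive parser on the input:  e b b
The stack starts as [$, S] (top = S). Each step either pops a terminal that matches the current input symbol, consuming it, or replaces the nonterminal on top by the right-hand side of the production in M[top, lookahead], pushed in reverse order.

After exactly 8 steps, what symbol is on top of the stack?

b

step 1: stack=$ S  input=e b b $  — expand S → C b H b
step 2: stack=$ b H b C  input=e b b $  — expand C → e D D H
step 3: stack=$ b H b H D D e  input=e b b $  — match e
step 4: stack=$ b H b H D D  input=b b $  — expand D → epsilon
step 5: stack=$ b H b H D  input=b b $  — expand D → epsilon
step 6: stack=$ b H b H  input=b b $  — expand H → epsilon
step 7: stack=$ b H b  input=b b $  — match b
step 8: stack=$ b H  input=b $  — expand H → epsilon
Stack after step 8: $ b (top = b).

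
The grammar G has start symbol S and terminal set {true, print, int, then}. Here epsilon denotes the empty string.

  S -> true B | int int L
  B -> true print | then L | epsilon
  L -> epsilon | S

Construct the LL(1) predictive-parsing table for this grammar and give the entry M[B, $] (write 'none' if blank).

B -> epsilon

FIRST(S): from S->true B we get {true}; from S->int int L we get {int}. So FIRST(S) = {int, true}.
FIRST(B): from B->true print we get {true}; from B->then L we get {then}; from B->epsilon we get {epsilon}. So FIRST(B) = {epsilon, then, true}.
FIRST(L): from L->epsilon we get {epsilon}; from L->S we get {int, true}. So FIRST(L) = {epsilon, int, true}.
FOLLOW(S) includes $ since S is the start symbol.
FOLLOW(S): in L->S, the suffix after S is empty, so FOLLOW(S) ⊇ FOLLOW(L) = {$}. Thus FOLLOW(S) = {$}.
FOLLOW(B): in S->true B, the suffix after B is empty, so FOLLOW(B) ⊇ FOLLOW(S) = {$}. Thus FOLLOW(B) = {$}.
For B -> true print: FIRST(true print) = {true}, so it goes in M[B, t] for t ∈ {true}.
For B -> then L: FIRST(then L) = {then}, so it goes in M[B, t] for t ∈ {then}.
For B -> epsilon: FIRST(epsilon) = {epsilon}, so it goes in M[B, t] for t ∈ {}; since epsilon ∈ FIRST, also for every t ∈ FOLLOW(B) = {$}.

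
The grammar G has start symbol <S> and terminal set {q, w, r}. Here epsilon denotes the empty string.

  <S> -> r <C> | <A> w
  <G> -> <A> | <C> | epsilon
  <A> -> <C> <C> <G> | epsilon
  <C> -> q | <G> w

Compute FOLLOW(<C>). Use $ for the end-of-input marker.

{$, q, w}

FIRST(<S>) = {q, r, w}  (via <A> w)
FIRST(<G>) = {epsilon, q, w}  (via <A>, <C>)
FIRST(<C>) = {q, w}  (via <G> w)
FIRST(<A>) = {epsilon, q, w}  (via <C> <C> <G>)
FOLLOW(<S>) includes $ since <S> is the start symbol.
FOLLOW(<S>): <S> appears on no right-hand side. Thus FOLLOW(<S>) = {$}.
FOLLOW(<G>): in <A>-><C> <C> <G>, the suffix after <G> is empty, so FOLLOW(<G>) ⊇ FOLLOW(<A>) = {w}; in <C>-><G> w, <G> is followed by w with FIRST {w}. Thus FOLLOW(<G>) = {w}.
FOLLOW(<A>): in <S>-><A> w, <A> is followed by w with FIRST {w}; in <G>-><A>, the suffix after <A> is empty, so FOLLOW(<A>) ⊇ FOLLOW(<G>) = {w}. Thus FOLLOW(<A>) = {w}.
FOLLOW(<C>): in <S>->r <C>, the suffix after <C> is empty, so FOLLOW(<C>) ⊇ FOLLOW(<S>) = {$}; in <G>-><C>, the suffix after <C> is empty, so FOLLOW(<C>) ⊇ FOLLOW(<G>) = {w}; in <A>-><C> <C> <G> (occurrence 1), <C> is followed by <C> <G> with FIRST {q, w}; in <A>-><C> <C> <G> (occurrence 2), <C> is followed by <G> with FIRST {epsilon, q, w}; in <A>-><C> <C> <G> (occurrence 2), the suffix after <C> is nullable, so FOLLOW(<C>) ⊇ FOLLOW(<A>) = {w}. Thus FOLLOW(<C>) = {$, q, w}.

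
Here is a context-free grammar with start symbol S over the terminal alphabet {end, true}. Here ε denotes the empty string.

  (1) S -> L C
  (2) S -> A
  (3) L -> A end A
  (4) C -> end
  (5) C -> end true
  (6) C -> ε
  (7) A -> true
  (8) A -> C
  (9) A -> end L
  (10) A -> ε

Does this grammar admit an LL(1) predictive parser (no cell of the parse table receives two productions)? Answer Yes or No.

FIRST(S) = {ε, end, true}
FIRST(L) = {end, true}
FIRST(C) = {ε, end}
FIRST(A) = {ε, end, true}
FOLLOW(S) = {$}
FOLLOW(L) = {$, end}
FOLLOW(C) = {$, end}
FOLLOW(A) = {$, end}
Cell M[A, $] receives both A -> C and A -> ε — the grammar is not LL(1).

No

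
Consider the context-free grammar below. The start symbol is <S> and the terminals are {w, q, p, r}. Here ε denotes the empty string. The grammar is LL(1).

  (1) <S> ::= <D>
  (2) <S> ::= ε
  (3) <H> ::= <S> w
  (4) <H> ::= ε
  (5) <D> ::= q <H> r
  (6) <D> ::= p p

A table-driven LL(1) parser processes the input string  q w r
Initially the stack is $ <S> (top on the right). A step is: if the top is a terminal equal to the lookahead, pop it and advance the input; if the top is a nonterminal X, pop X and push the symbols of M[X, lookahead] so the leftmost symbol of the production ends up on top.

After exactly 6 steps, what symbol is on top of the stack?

     Stack      Input    Action
  1  $ <S>      q w r $  expand <S> ::= <D>
  2  $ <D>      q w r $  expand <D> ::= q <H> r
  3  $ r <H> q  q w r $  match q
  4  $ r <H>    w r $    expand <H> ::= <S> w
  5  $ r w <S>  w r $    expand <S> ::= ε
  6  $ r w      w r $    match w
Stack after step 6: $ r (top = r).

r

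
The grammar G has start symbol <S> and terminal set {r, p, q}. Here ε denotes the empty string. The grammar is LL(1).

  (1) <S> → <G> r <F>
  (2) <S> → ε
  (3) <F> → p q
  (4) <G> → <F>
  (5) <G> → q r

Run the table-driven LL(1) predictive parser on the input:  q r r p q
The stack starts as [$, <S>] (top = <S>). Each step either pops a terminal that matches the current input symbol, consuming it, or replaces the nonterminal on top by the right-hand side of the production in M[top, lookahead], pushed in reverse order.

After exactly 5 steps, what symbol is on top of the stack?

<F>

     Stack        Input        Action
  1  $ <S>        q r r p q $  expand <S> → <G> r <F>
  2  $ <F> r <G>  q r r p q $  expand <G> → q r
  3  $ <F> r r q  q r r p q $  match q
  4  $ <F> r r    r r p q $    match r
  5  $ <F> r      r p q $      match r
Stack after step 5: $ <F> (top = <F>).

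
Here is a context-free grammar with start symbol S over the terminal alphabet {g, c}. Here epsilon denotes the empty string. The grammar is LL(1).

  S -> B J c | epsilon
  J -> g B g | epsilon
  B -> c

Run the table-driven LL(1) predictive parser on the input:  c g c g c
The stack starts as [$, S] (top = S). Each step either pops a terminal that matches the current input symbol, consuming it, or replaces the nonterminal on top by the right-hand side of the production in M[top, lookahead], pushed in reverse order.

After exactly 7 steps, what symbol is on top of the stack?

g

step 1: stack=$ S  input=c g c g c $  — expand S -> B J c
step 2: stack=$ c J B  input=c g c g c $  — expand B -> c
step 3: stack=$ c J c  input=c g c g c $  — match c
step 4: stack=$ c J  input=g c g c $  — expand J -> g B g
step 5: stack=$ c g B g  input=g c g c $  — match g
step 6: stack=$ c g B  input=c g c $  — expand B -> c
step 7: stack=$ c g c  input=c g c $  — match c
Stack after step 7: $ c g (top = g).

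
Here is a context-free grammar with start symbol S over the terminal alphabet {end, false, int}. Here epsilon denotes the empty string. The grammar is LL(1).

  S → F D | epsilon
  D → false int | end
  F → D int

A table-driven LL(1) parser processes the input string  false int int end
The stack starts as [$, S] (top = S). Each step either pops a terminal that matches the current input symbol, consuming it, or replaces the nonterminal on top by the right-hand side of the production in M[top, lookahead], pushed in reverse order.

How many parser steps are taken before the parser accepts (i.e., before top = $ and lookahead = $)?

8

step 1: stack=$ S  input=false int int end $  — expand S → F D
step 2: stack=$ D F  input=false int int end $  — expand F → D int
step 3: stack=$ D int D  input=false int int end $  — expand D → false int
step 4: stack=$ D int int false  input=false int int end $  — match false
step 5: stack=$ D int int  input=int int end $  — match int
step 6: stack=$ D int  input=int end $  — match int
step 7: stack=$ D  input=end $  — expand D → end
step 8: stack=$ end  input=end $  — match end
Accept reached after 8 steps.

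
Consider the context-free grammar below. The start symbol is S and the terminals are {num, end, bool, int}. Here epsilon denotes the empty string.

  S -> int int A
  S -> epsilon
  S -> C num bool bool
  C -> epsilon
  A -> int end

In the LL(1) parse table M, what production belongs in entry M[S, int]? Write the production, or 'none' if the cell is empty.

S -> int int A

FIRST(C) = {epsilon}
FIRST(A) = {int}
FIRST(S) = {epsilon, int, num}  (via C num bool bool)
FOLLOW(S) includes $ since S is the start symbol.
FOLLOW(S): S appears on no right-hand side. Thus FOLLOW(S) = {$}.
For S -> int int A: FIRST(int int A) = {int}, so it goes in M[S, t] for t ∈ {int}.
For S -> epsilon: FIRST(epsilon) = {epsilon}, so it goes in M[S, t] for t ∈ {}; since epsilon ∈ FIRST, also for every t ∈ FOLLOW(S) = {$}.
For S -> C num bool bool: FIRST(C num bool bool) = {num}, so it goes in M[S, t] for t ∈ {num}.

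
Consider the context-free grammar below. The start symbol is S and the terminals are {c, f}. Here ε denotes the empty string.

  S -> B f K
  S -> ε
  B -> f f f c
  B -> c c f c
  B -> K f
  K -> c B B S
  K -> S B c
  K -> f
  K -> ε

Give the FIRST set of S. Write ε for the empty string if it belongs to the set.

FIRST(S) = {ε, c, f}  (via B f K)
FIRST(B) = {c, f}  (via K f)
FIRST(K) = {ε, c, f}  (via S B c)

{ε, c, f}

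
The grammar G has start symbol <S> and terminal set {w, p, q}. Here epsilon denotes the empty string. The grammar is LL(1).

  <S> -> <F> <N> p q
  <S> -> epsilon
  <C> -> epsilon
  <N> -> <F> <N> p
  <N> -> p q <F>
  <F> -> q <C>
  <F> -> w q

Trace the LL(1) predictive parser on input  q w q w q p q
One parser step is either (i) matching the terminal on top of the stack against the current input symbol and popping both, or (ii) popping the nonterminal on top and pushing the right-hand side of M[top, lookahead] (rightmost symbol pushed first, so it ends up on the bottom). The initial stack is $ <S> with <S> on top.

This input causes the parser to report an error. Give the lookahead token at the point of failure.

$

      Stack              Input            Action
   1  $ <S>              q w q w q p q $  expand <S> -> <F> <N> p q
   2  $ q p <N> <F>      q w q w q p q $  expand <F> -> q <C>
   3  $ q p <N> <C> q    q w q w q p q $  match q
   4  $ q p <N> <C>      w q w q p q $    expand <C> -> epsilon
   5  $ q p <N>          w q w q p q $    expand <N> -> <F> <N> p
   6  $ q p p <N> <F>    w q w q p q $    expand <F> -> w q
   7  $ q p p <N> q w    w q w q p q $    match w
   8  $ q p p <N> q      q w q p q $      match q
   9  $ q p p <N>        w q p q $        expand <N> -> <F> <N> p
  10  $ q p p p <N> <F>  w q p q $        expand <F> -> w q
  11  $ q p p p <N> q w  w q p q $        match w
  12  $ q p p p <N> q    q p q $          match q
  13  $ q p p p <N>      p q $            expand <N> -> p q <F>
  14  $ q p p p <F> q p  p q $            match p
  15  $ q p p p <F> q    q $              match q
  16  $ q p p p <F>      $                error: M[<F>, $] is empty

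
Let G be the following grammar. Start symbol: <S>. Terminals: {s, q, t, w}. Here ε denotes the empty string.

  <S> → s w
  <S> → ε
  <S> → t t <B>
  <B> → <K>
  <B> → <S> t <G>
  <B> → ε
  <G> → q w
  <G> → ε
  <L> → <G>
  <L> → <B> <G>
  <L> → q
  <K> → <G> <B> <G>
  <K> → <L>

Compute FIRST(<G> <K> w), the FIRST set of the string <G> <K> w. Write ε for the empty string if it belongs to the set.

{q, s, t, w}

FIRST(<S>) = {ε, s, t}
FIRST(<G>) = {ε, q}
FIRST(<B>) = {ε, q, s, t}  (via <K>, <S> t <G>)
FIRST(<L>) = {ε, q, s, t}  (via <G>, <B> <G>)
FIRST(<K>) = {ε, q, s, t}  (via <G> <B> <G>, <L>)
FIRST(<G> <K> w): take FIRST of each symbol in turn, carrying on past any symbol whose FIRST contains ε; result {q, s, t, w}.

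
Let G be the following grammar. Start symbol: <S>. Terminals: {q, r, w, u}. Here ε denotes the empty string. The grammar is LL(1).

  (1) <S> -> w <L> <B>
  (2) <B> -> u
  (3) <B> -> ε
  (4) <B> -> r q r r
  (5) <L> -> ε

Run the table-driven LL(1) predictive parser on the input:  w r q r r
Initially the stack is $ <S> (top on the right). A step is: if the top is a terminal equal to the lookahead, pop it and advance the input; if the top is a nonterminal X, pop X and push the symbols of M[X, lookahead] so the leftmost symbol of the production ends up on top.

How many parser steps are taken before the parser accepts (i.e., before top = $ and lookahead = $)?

8

step 1: stack=$ <S>  input=w r q r r $  — expand <S> -> w <L> <B>
step 2: stack=$ <B> <L> w  input=w r q r r $  — match w
step 3: stack=$ <B> <L>  input=r q r r $  — expand <L> -> ε
step 4: stack=$ <B>  input=r q r r $  — expand <B> -> r q r r
step 5: stack=$ r r q r  input=r q r r $  — match r
step 6: stack=$ r r q  input=q r r $  — match q
step 7: stack=$ r r  input=r r $  — match r
step 8: stack=$ r  input=r $  — match r
Accept reached after 8 steps.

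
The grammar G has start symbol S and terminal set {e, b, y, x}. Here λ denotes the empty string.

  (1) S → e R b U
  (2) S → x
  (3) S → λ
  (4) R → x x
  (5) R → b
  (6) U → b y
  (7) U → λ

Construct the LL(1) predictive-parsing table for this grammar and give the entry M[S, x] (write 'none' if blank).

FIRST(S): from S→e R b U we get {e}; from S→x we get {x}; from S→λ we get {λ}. So FIRST(S) = {λ, e, x}.
FIRST(R): from R→x x we get {x}; from R→b we get {b}. So FIRST(R) = {b, x}.
FIRST(U): from U→b y we get {b}; from U→λ we get {λ}. So FIRST(U) = {λ, b}.
FOLLOW(S) includes $ since S is the start symbol.
FOLLOW(S): S appears on no right-hand side. Thus FOLLOW(S) = {$}.
For S → e R b U: FIRST(e R b U) = {e}, so it goes in M[S, t] for t ∈ {e}.
For S → x: FIRST(x) = {x}, so it goes in M[S, t] for t ∈ {x}.
For S → λ: FIRST(λ) = {λ}, so it goes in M[S, t] for t ∈ {}; since λ ∈ FIRST, also for every t ∈ FOLLOW(S) = {$}.

S → x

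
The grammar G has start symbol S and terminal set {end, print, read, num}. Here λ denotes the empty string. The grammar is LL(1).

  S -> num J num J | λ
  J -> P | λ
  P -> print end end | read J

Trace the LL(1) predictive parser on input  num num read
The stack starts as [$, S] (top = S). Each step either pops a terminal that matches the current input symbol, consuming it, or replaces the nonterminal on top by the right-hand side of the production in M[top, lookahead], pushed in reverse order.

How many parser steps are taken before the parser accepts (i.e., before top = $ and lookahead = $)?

8

step 1: stack=$ S  input=num num read $  — expand S -> num J num J
step 2: stack=$ J num J num  input=num num read $  — match num
step 3: stack=$ J num J  input=num read $  — expand J -> λ
step 4: stack=$ J num  input=num read $  — match num
step 5: stack=$ J  input=read $  — expand J -> P
step 6: stack=$ P  input=read $  — expand P -> read J
step 7: stack=$ J read  input=read $  — match read
step 8: stack=$ J  input=$  — expand J -> λ
Accept reached after 8 steps.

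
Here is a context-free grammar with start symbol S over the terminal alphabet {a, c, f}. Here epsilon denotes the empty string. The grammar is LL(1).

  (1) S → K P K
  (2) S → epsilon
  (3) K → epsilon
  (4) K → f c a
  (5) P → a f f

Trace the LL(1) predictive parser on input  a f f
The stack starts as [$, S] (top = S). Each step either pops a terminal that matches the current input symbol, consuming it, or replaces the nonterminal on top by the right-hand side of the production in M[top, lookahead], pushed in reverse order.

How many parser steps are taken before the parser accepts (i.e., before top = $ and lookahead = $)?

7

step 1: stack=$ S  input=a f f $  — expand S → K P K
step 2: stack=$ K P K  input=a f f $  — expand K → epsilon
step 3: stack=$ K P  input=a f f $  — expand P → a f f
step 4: stack=$ K f f a  input=a f f $  — match a
step 5: stack=$ K f f  input=f f $  — match f
step 6: stack=$ K f  input=f $  — match f
step 7: stack=$ K  input=$  — expand K → epsilon
Accept reached after 7 steps.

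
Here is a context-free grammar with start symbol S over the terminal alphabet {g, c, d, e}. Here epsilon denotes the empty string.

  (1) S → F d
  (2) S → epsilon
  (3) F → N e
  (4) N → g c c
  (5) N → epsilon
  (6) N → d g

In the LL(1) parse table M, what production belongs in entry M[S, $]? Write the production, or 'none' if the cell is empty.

FIRST(N): from N→g c c we get {g}; from N→epsilon we get {epsilon}; from N→d g we get {d}. So FIRST(N) = {epsilon, d, g}.
FIRST(F): from F→N e we get {d, e, g}. So FIRST(F) = {d, e, g}.
FIRST(S): from S→F d we get {d, e, g}; from S→epsilon we get {epsilon}. So FIRST(S) = {epsilon, d, e, g}.
FOLLOW(S) includes $ since S is the start symbol.
FOLLOW(S): S appears on no right-hand side. Thus FOLLOW(S) = {$}.
For S → F d: FIRST(F d) = {d, e, g}, so it goes in M[S, t] for t ∈ {d, e, g}.
For S → epsilon: FIRST(epsilon) = {epsilon}, so it goes in M[S, t] for t ∈ {}; since epsilon ∈ FIRST, also for every t ∈ FOLLOW(S) = {$}.

S → epsilon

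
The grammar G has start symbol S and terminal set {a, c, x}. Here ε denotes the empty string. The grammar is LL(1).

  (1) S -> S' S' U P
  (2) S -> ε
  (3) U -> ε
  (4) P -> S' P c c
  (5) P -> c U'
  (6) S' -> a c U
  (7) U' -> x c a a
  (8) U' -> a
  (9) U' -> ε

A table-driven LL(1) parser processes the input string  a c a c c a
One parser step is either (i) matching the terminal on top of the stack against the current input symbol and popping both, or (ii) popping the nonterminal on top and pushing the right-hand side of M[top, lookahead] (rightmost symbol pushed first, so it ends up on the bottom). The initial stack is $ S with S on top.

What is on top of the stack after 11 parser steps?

c

      Stack           Input          Action
   1  $ S             a c a c c a $  expand S -> S' S' U P
   2  $ P U S' S'     a c a c c a $  expand S' -> a c U
   3  $ P U S' U c a  a c a c c a $  match a
   4  $ P U S' U c    c a c c a $    match c
   5  $ P U S' U      a c c a $      expand U -> ε
   6  $ P U S'        a c c a $      expand S' -> a c U
   7  $ P U U c a     a c c a $      match a
   8  $ P U U c       c c a $        match c
   9  $ P U U         c a $          expand U -> ε
  10  $ P U           c a $          expand U -> ε
  11  $ P             c a $          expand P -> c U'
Stack after step 11: $ U' c (top = c).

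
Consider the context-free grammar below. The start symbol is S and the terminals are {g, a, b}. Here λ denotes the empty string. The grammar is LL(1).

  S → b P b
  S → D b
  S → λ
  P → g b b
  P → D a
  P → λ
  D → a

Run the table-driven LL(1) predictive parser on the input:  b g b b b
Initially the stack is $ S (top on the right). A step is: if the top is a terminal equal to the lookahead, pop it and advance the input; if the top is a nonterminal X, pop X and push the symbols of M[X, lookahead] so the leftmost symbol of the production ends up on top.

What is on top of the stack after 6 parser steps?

     Stack      Input        Action
  1  $ S        b g b b b $  expand S → b P b
  2  $ b P b    b g b b b $  match b
  3  $ b P      g b b b $    expand P → g b b
  4  $ b b b g  g b b b $    match g
  5  $ b b b    b b b $      match b
  6  $ b b      b b $        match b
Stack after step 6: $ b (top = b).

b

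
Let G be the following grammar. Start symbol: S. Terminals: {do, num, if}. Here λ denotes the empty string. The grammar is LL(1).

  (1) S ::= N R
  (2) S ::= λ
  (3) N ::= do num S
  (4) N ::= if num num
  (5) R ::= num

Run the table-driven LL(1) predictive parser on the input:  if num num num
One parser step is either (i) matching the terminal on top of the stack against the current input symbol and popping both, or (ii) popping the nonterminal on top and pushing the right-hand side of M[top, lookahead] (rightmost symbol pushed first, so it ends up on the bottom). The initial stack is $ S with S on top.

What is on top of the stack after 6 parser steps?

     Stack           Input             Action
  1  $ S             if num num num $  expand S ::= N R
  2  $ R N           if num num num $  expand N ::= if num num
  3  $ R num num if  if num num num $  match if
  4  $ R num num     num num num $     match num
  5  $ R num         num num $         match num
  6  $ R             num $             expand R ::= num
Stack after step 6: $ num (top = num).

num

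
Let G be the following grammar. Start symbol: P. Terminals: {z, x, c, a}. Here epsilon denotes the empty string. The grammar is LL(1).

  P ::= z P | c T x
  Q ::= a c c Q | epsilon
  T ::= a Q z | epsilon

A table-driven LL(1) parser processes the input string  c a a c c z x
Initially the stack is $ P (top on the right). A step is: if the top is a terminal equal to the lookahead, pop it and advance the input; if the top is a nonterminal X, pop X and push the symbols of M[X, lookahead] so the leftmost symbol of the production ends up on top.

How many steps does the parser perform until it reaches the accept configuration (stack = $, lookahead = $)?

11

      Stack          Input            Action
   1  $ P            c a a c c z x $  expand P ::= c T x
   2  $ x T c        c a a c c z x $  match c
   3  $ x T          a a c c z x $    expand T ::= a Q z
   4  $ x z Q a      a a c c z x $    match a
   5  $ x z Q        a c c z x $      expand Q ::= a c c Q
   6  $ x z Q c c a  a c c z x $      match a
   7  $ x z Q c c    c c z x $        match c
   8  $ x z Q c      c z x $          match c
   9  $ x z Q        z x $            expand Q ::= epsilon
  10  $ x z          z x $            match z
  11  $ x            x $              match x
Accept reached after 11 steps.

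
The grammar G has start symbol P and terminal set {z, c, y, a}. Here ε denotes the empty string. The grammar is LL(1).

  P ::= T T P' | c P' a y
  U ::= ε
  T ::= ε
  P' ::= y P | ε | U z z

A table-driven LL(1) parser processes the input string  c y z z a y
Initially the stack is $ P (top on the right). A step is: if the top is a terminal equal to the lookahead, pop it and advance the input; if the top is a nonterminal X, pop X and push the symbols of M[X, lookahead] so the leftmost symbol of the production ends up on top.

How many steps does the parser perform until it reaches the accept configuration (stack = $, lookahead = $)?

      Stack         Input          Action
   1  $ P           c y z z a y $  expand P ::= c P' a y
   2  $ y a P' c    c y z z a y $  match c
   3  $ y a P'      y z z a y $    expand P' ::= y P
   4  $ y a P y     y z z a y $    match y
   5  $ y a P       z z a y $      expand P ::= T T P'
   6  $ y a P' T T  z z a y $      expand T ::= ε
   7  $ y a P' T    z z a y $      expand T ::= ε
   8  $ y a P'      z z a y $      expand P' ::= U z z
   9  $ y a z z U   z z a y $      expand U ::= ε
  10  $ y a z z     z z a y $      match z
  11  $ y a z       z a y $        match z
  12  $ y a         a y $          match a
  13  $ y           y $            match y
Accept reached after 13 steps.

13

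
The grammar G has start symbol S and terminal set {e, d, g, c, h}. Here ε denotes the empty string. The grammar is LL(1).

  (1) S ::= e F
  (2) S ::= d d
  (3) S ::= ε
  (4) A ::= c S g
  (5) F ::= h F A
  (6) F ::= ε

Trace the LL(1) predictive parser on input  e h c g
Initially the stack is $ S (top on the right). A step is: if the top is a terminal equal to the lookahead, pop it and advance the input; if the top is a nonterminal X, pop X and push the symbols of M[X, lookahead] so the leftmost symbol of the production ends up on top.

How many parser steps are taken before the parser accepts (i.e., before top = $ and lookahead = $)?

     Stack    Input      Action
  1  $ S      e h c g $  expand S ::= e F
  2  $ F e    e h c g $  match e
  3  $ F      h c g $    expand F ::= h F A
  4  $ A F h  h c g $    match h
  5  $ A F    c g $      expand F ::= ε
  6  $ A      c g $      expand A ::= c S g
  7  $ g S c  c g $      match c
  8  $ g S    g $        expand S ::= ε
  9  $ g      g $        match g
Accept reached after 9 steps.

9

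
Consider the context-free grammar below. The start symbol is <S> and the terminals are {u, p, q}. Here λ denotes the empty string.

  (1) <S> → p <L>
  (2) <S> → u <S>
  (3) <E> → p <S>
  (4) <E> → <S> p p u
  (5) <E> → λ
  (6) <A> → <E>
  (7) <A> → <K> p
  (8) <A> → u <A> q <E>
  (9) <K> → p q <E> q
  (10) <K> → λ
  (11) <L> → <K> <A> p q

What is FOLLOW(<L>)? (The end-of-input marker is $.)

{$, p, q}

FIRST(<S>): from <S>→p <L> we get {p}; from <S>→u <S> we get {u}. So FIRST(<S>) = {p, u}.
FIRST(<K>): from <K>→p q <E> q we get {p}; from <K>→λ we get {λ}. So FIRST(<K>) = {λ, p}.
FIRST(<E>): from <E>→p <S> we get {p}; from <E>→<S> p p u we get {p, u}; from <E>→λ we get {λ}. So FIRST(<E>) = {λ, p, u}.
FIRST(<A>): from <A>→<E> we get {λ, p, u}; from <A>→<K> p we get {p}; from <A>→u <A> q <E> we get {u}. So FIRST(<A>) = {λ, p, u}.
FIRST(<L>): from <L>→<K> <A> p q we get {p, u}. So FIRST(<L>) = {p, u}.
FOLLOW(<S>) includes $ since <S> is the start symbol.
FOLLOW(<A>): in <A>→u <A> q <E>, <A> is followed by q <E> with FIRST {q}; in <L>→<K> <A> p q, <A> is followed by p q with FIRST {p}. Thus FOLLOW(<A>) = {p, q}.
FOLLOW(<E>): in <A>→<E>, the suffix after <E> is empty, so FOLLOW(<E>) ⊇ FOLLOW(<A>) = {p, q}; in <A>→u <A> q <E>, the suffix after <E> is empty, so FOLLOW(<E>) ⊇ FOLLOW(<A>) = {p, q}; in <K>→p q <E> q, <E> is followed by q with FIRST {q}. Thus FOLLOW(<E>) = {p, q}.
FOLLOW(<S>): in <S>→u <S>, the suffix after <S> is empty (adds nothing new); in <E>→p <S>, the suffix after <S> is empty, so FOLLOW(<S>) ⊇ FOLLOW(<E>) = {p, q}; in <E>→<S> p p u, <S> is followed by p p u with FIRST {p}. Thus FOLLOW(<S>) = {$, p, q}.
FOLLOW(<K>): in <A>→<K> p, <K> is followed by p with FIRST {p}; in <L>→<K> <A> p q, <K> is followed by <A> p q with FIRST {p, u}. Thus FOLLOW(<K>) = {p, u}.
FOLLOW(<L>): in <S>→p <L>, the suffix after <L> is empty, so FOLLOW(<L>) ⊇ FOLLOW(<S>) = {$, p, q}. Thus FOLLOW(<L>) = {$, p, q}.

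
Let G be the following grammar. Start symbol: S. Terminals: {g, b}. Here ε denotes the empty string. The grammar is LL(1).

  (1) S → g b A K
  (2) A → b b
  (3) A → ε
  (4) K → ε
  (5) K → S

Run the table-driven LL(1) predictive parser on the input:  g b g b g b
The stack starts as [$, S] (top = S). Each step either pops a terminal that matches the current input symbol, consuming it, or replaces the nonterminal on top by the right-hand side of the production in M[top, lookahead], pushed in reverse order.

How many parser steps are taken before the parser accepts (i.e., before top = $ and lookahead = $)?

step 1: stack=$ S  input=g b g b g b $  — expand S → g b A K
step 2: stack=$ K A b g  input=g b g b g b $  — match g
step 3: stack=$ K A b  input=b g b g b $  — match b
step 4: stack=$ K A  input=g b g b $  — expand A → ε
step 5: stack=$ K  input=g b g b $  — expand K → S
step 6: stack=$ S  input=g b g b $  — expand S → g b A K
step 7: stack=$ K A b g  input=g b g b $  — match g
step 8: stack=$ K A b  input=b g b $  — match b
step 9: stack=$ K A  input=g b $  — expand A → ε
step 10: stack=$ K  input=g b $  — expand K → S
step 11: stack=$ S  input=g b $  — expand S → g b A K
step 12: stack=$ K A b g  input=g b $  — match g
step 13: stack=$ K A b  input=b $  — match b
step 14: stack=$ K A  input=$  — expand A → ε
step 15: stack=$ K  input=$  — expand K → ε
Accept reached after 15 steps.

15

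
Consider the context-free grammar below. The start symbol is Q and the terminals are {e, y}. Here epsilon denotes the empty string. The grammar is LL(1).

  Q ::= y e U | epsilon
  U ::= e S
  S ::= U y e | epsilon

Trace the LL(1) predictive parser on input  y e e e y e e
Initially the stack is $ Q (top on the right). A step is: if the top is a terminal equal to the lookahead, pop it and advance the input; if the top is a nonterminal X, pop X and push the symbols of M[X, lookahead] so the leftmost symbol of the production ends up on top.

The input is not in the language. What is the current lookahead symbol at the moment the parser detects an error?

e

step 1: stack=$ Q  input=y e e e y e e $  — expand Q ::= y e U
step 2: stack=$ U e y  input=y e e e y e e $  — match y
step 3: stack=$ U e  input=e e e y e e $  — match e
step 4: stack=$ U  input=e e y e e $  — expand U ::= e S
step 5: stack=$ S e  input=e e y e e $  — match e
step 6: stack=$ S  input=e y e e $  — expand S ::= U y e
step 7: stack=$ e y U  input=e y e e $  — expand U ::= e S
step 8: stack=$ e y S e  input=e y e e $  — match e
step 9: stack=$ e y S  input=y e e $  — expand S ::= epsilon
step 10: stack=$ e y  input=y e e $  — match y
step 11: stack=$ e  input=e e $  — match e
step 12: stack=$  input=e $  — error: stack empty but input remains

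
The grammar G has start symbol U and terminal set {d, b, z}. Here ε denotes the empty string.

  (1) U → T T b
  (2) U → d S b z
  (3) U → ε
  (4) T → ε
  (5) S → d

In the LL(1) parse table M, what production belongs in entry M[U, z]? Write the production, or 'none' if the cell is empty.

FIRST(T): from T→ε we get {ε}. So FIRST(T) = {ε}.
FIRST(S): from S→d we get {d}. So FIRST(S) = {d}.
FIRST(U): from U→T T b we get {b}; from U→d S b z we get {d}; from U→ε we get {ε}. So FIRST(U) = {ε, b, d}.
FOLLOW(U) includes $ since U is the start symbol.
FOLLOW(U): U appears on no right-hand side. Thus FOLLOW(U) = {$}.
For U → T T b: FIRST(T T b) = {b}, so it goes in M[U, t] for t ∈ {b}.
For U → d S b z: FIRST(d S b z) = {d}, so it goes in M[U, t] for t ∈ {d}.
For U → ε: FIRST(ε) = {ε}, so it goes in M[U, t] for t ∈ {}; since ε ∈ FIRST, also for every t ∈ FOLLOW(U) = {$}.
None of these place a production in M[U, z].

none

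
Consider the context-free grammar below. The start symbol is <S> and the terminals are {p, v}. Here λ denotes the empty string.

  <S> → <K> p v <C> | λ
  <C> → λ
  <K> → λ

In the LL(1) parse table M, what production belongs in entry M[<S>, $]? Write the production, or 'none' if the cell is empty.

<S> → λ

FIRST(<C>): from <C>→λ we get {λ}. So FIRST(<C>) = {λ}.
FIRST(<K>): from <K>→λ we get {λ}. So FIRST(<K>) = {λ}.
FIRST(<S>): from <S>→<K> p v <C> we get {p}; from <S>→λ we get {λ}. So FIRST(<S>) = {λ, p}.
FOLLOW(<S>) includes $ since <S> is the start symbol.
FOLLOW(<S>): <S> appears on no right-hand side. Thus FOLLOW(<S>) = {$}.
For <S> → <K> p v <C>: FIRST(<K> p v <C>) = {p}, so it goes in M[<S>, t] for t ∈ {p}.
For <S> → λ: FIRST(λ) = {λ}, so it goes in M[<S>, t] for t ∈ {}; since λ ∈ FIRST, also for every t ∈ FOLLOW(<S>) = {$}.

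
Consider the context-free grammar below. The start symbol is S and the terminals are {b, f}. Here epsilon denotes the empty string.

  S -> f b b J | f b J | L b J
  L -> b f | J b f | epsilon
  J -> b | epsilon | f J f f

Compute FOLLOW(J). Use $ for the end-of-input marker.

FIRST(J): from J->b we get {b}; from J->epsilon we get {epsilon}; from J->f J f f we get {f}. So FIRST(J) = {epsilon, b, f}.
FIRST(L): from L->b f we get {b}; from L->J b f we get {b, f}; from L->epsilon we get {epsilon}. So FIRST(L) = {epsilon, b, f}.
FIRST(S): from S->f b b J we get {f}; from S->f b J we get {f}; from S->L b J we get {b, f}. So FIRST(S) = {b, f}.
FOLLOW(S) includes $ since S is the start symbol.
FOLLOW(S): S appears on no right-hand side. Thus FOLLOW(S) = {$}.
FOLLOW(L): in S->L b J, L is followed by b J with FIRST {b}. Thus FOLLOW(L) = {b}.
FOLLOW(J): in S->f b b J, the suffix after J is empty, so FOLLOW(J) ⊇ FOLLOW(S) = {$}; in S->f b J, the suffix after J is empty, so FOLLOW(J) ⊇ FOLLOW(S) = {$}; in S->L b J, the suffix after J is empty, so FOLLOW(J) ⊇ FOLLOW(S) = {$}; in L->J b f, J is followed by b f with FIRST {b}; in J->f J f f, J is followed by f f with FIRST {f}. Thus FOLLOW(J) = {$, b, f}.

{$, b, f}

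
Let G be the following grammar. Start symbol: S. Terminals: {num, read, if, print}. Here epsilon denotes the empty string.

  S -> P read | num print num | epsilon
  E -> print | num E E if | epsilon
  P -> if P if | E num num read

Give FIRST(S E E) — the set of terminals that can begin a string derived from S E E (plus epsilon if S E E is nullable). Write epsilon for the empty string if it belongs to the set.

FIRST(E) = {epsilon, num, print}
FIRST(P) = {if, num, print}  (via E num num read)
FIRST(S) = {epsilon, if, num, print}  (via P read)
FIRST(S E E): take FIRST of each symbol in turn, carrying on past any symbol whose FIRST contains epsilon; result {epsilon, if, num, print}.

{epsilon, if, num, print}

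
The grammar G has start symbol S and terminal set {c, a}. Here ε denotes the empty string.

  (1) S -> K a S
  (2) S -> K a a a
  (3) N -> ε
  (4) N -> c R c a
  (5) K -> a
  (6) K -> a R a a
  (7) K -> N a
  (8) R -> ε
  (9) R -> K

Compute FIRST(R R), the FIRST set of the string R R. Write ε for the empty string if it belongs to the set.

FIRST(N): from N->ε we get {ε}; from N->c R c a we get {c}. So FIRST(N) = {ε, c}.
FIRST(K): from K->a we get {a}; from K->a R a a we get {a}; from K->N a we get {a, c}. So FIRST(K) = {a, c}.
FIRST(S): from S->K a S we get {a, c}; from S->K a a a we get {a, c}. So FIRST(S) = {a, c}.
FIRST(R): from R->ε we get {ε}; from R->K we get {a, c}. So FIRST(R) = {ε, a, c}.
FIRST(R R): take FIRST of each symbol in turn, carrying on past any symbol whose FIRST contains ε; result {ε, a, c}.

{ε, a, c}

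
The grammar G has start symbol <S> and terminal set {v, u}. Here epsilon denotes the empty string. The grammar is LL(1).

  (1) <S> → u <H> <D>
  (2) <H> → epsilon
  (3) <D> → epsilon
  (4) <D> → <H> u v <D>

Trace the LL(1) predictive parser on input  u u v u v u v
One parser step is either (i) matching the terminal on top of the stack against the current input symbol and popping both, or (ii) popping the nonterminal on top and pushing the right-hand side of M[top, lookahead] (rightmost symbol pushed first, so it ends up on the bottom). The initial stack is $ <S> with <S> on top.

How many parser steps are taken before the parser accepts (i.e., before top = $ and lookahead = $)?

step 1: stack=$ <S>  input=u u v u v u v $  — expand <S> → u <H> <D>
step 2: stack=$ <D> <H> u  input=u u v u v u v $  — match u
step 3: stack=$ <D> <H>  input=u v u v u v $  — expand <H> → epsilon
step 4: stack=$ <D>  input=u v u v u v $  — expand <D> → <H> u v <D>
step 5: stack=$ <D> v u <H>  input=u v u v u v $  — expand <H> → epsilon
step 6: stack=$ <D> v u  input=u v u v u v $  — match u
step 7: stack=$ <D> v  input=v u v u v $  — match v
step 8: stack=$ <D>  input=u v u v $  — expand <D> → <H> u v <D>
step 9: stack=$ <D> v u <H>  input=u v u v $  — expand <H> → epsilon
step 10: stack=$ <D> v u  input=u v u v $  — match u
step 11: stack=$ <D> v  input=v u v $  — match v
step 12: stack=$ <D>  input=u v $  — expand <D> → <H> u v <D>
step 13: stack=$ <D> v u <H>  input=u v $  — expand <H> → epsilon
step 14: stack=$ <D> v u  input=u v $  — match u
step 15: stack=$ <D> v  input=v $  — match v
step 16: stack=$ <D>  input=$  — expand <D> → epsilon
Accept reached after 16 steps.

16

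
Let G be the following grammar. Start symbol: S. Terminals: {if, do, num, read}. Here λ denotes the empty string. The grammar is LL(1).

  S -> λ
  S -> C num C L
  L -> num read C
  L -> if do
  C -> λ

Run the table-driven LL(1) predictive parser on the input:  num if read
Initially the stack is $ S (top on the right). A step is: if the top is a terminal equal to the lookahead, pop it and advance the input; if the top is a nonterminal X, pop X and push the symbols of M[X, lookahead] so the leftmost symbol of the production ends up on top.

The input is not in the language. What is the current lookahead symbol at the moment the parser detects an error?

     Stack        Input          Action
  1  $ S          num if read $  expand S -> C num C L
  2  $ L C num C  num if read $  expand C -> λ
  3  $ L C num    num if read $  match num
  4  $ L C        if read $      expand C -> λ
  5  $ L          if read $      expand L -> if do
  6  $ do if      if read $      match if
  7  $ do         read $         error: top is terminal do but lookahead is read

read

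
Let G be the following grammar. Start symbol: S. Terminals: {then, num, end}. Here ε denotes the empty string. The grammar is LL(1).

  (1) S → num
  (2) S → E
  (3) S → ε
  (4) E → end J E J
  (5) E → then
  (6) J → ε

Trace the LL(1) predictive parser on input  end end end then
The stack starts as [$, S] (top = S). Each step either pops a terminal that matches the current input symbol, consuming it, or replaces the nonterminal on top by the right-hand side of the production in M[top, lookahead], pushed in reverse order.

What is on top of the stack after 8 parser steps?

     Stack          Input               Action
  1  $ S            end end end then $  expand S → E
  2  $ E            end end end then $  expand E → end J E J
  3  $ J E J end    end end end then $  match end
  4  $ J E J        end end then $      expand J → ε
  5  $ J E          end end then $      expand E → end J E J
  6  $ J J E J end  end end then $      match end
  7  $ J J E J      end then $          expand J → ε
  8  $ J J E        end then $          expand E → end J E J
Stack after step 8: $ J J J E J end (top = end).

end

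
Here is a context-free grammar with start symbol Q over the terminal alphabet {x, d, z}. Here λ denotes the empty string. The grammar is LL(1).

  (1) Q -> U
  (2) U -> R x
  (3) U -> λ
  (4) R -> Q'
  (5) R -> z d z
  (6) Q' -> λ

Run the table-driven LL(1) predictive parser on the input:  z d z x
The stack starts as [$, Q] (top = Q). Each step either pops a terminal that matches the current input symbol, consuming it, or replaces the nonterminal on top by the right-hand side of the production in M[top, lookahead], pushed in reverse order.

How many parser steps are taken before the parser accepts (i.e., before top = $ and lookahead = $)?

7

     Stack      Input      Action
  1  $ Q        z d z x $  expand Q -> U
  2  $ U        z d z x $  expand U -> R x
  3  $ x R      z d z x $  expand R -> z d z
  4  $ x z d z  z d z x $  match z
  5  $ x z d    d z x $    match d
  6  $ x z      z x $      match z
  7  $ x        x $        match x
Accept reached after 7 steps.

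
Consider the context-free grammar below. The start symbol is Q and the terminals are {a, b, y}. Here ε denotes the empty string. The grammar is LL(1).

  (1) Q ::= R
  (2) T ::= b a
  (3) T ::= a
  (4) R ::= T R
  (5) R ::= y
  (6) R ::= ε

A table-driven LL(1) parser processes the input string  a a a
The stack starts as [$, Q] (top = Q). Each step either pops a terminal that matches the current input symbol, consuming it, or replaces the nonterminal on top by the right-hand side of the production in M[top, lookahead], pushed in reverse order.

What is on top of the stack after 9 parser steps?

step 1: stack=$ Q  input=a a a $  — expand Q ::= R
step 2: stack=$ R  input=a a a $  — expand R ::= T R
step 3: stack=$ R T  input=a a a $  — expand T ::= a
step 4: stack=$ R a  input=a a a $  — match a
step 5: stack=$ R  input=a a $  — expand R ::= T R
step 6: stack=$ R T  input=a a $  — expand T ::= a
step 7: stack=$ R a  input=a a $  — match a
step 8: stack=$ R  input=a $  — expand R ::= T R
step 9: stack=$ R T  input=a $  — expand T ::= a
Stack after step 9: $ R a (top = a).

a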